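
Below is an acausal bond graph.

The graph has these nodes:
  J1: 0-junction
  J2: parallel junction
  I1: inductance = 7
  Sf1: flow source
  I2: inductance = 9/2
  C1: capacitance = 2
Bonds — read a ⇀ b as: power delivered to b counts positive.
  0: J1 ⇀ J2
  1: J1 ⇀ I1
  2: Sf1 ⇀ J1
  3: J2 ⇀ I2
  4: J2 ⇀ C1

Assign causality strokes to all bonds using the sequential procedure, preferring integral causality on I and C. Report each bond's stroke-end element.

bond 0 |J1
bond 1 |I1
bond 2 |Sf1
bond 3 |I2
bond 4 |J2

bond 2 stroke at Sf1  (source Sf1 imposes f)
bond 1 stroke at I1  (I1 integral (f out))
bond 0 stroke at J1  (only one effort-in slot at J1)
bond 3 stroke at I2  (I2 outputs flow p/I2)
bond 4 stroke at J2  (J2: last free bond brings effort in)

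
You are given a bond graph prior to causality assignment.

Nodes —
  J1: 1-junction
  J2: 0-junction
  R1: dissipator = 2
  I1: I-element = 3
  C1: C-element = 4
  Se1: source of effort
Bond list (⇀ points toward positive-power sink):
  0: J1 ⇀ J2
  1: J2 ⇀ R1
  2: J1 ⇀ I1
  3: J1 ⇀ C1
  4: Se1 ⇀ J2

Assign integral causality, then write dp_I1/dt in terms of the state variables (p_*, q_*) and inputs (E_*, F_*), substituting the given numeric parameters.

dp_I1/dt = -E_Se1 - q_C1/4

β4 stroke at J2  (Se1: effort source, stroke at far end)
β0 stroke at J1  (common-e at J2 fixed by 4)
β1 stroke at R1  (0-jn J2 has e-setter on 4)
β2 stroke at I1  (I1 outputs flow p/I1)
β3 stroke at J1  (1-jn J1 has f-setter on 2)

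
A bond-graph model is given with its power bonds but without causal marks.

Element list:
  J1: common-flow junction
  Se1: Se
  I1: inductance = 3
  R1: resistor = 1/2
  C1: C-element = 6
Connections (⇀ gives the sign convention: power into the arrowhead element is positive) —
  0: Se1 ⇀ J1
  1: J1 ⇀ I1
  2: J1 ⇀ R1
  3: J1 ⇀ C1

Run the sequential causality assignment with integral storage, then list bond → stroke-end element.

#0 stroke at J1  (Se1 fixes effort; stroke away)
#1 stroke at I1  (I1: I, integral causality)
#2 stroke at J1  (1-jn J1 has f-setter on 1)
#3 stroke at J1  (common-f at J1 fixed by 1)

bond 0 →J1
bond 1 →I1
bond 2 →J1
bond 3 →J1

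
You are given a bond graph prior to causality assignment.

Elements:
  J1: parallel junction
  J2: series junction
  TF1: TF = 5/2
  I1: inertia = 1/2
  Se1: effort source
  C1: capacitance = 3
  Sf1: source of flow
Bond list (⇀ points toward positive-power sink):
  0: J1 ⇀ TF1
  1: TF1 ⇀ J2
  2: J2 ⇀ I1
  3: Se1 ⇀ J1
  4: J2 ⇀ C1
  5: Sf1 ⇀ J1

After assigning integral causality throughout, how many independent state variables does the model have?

2  (C1, I1 all integral)

b3 →J1  (source Se1 imposes e)
b5 →Sf1  (Sf1: flow source, stroke at near end)
b0 →TF1  (J1: bond 3 brought effort, rest push out)
b1 →J2  (TF TF1: opposite of bond 0)
b2 →I1  (I1: I, integral causality)
b4 →J2  (J2: bond 2 brought flow, rest push out)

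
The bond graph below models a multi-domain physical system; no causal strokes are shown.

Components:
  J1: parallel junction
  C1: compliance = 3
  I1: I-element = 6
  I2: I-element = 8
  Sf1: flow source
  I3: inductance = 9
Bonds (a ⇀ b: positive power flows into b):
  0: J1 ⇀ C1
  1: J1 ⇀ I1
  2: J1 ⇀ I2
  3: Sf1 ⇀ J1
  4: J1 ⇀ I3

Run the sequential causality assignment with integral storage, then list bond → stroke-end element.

β0 →J1
β1 →I1
β2 →I2
β3 →Sf1
β4 →I3

b3 stroke at Sf1  (source Sf1 imposes f)
b0 stroke at J1  (C1 integral (e out))
b1 stroke at I1  (J1: bond 0 brought effort, rest push out)
b2 stroke at I2  (0-jn J1 has e-setter on 0)
b4 stroke at I3  (0-jn J1 has e-setter on 0)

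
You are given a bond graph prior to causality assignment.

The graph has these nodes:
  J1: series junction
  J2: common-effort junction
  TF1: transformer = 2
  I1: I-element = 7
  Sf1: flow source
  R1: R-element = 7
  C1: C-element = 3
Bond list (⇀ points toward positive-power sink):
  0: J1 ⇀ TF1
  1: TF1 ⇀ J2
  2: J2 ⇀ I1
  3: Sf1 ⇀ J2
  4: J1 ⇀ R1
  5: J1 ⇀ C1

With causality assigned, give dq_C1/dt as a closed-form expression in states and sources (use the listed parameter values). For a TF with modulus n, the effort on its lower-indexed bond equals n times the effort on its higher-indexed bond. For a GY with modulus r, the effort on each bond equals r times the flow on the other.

dq_C1/dt = -F_Sf1/2 + p_I1/14

#3 stroke at Sf1  (Sf1: flow source, stroke at near end)
#2 stroke at I1  (I1: I, integral causality)
#1 stroke at J2  (closing 0-jn rule on J2)
#0 stroke at TF1  (TF1 one-in-one-out from 1)
#4 stroke at J1  (J1: bond 0 brought flow, rest push out)
#5 stroke at J1  (common-f at J1 fixed by 0)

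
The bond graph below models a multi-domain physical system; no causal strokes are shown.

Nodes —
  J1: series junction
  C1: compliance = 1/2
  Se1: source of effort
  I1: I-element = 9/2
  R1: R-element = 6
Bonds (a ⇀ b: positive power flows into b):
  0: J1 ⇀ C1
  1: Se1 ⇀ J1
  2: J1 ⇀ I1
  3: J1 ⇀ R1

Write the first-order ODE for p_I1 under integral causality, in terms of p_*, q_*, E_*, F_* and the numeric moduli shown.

dp_I1/dt = E_Se1 - 4*p_I1/3 - 2*q_C1

bond 1 |J1  (Se1 fixes effort; stroke away)
bond 0 |J1  (C1 integral (e out))
bond 2 |I1  (I1 integral (f out))
bond 3 |J1  (J1 flow already set via bond 2)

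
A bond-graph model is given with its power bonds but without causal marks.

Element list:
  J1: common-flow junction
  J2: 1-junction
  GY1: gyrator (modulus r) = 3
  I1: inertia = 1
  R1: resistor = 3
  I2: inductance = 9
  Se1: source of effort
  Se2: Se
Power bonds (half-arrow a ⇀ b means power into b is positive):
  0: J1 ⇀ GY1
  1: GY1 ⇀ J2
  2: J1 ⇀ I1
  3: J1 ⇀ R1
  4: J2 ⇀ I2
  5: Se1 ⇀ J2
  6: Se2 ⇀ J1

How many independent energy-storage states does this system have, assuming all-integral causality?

2  (I1, I2 all integral)

#5 stroke at J2  (Se1 fixes effort; stroke away)
#6 stroke at J1  (Se2: effort source, stroke at far end)
#2 stroke at I1  (I1: I, integral causality)
#0 stroke at J1  (common-f at J1 fixed by 2)
#3 stroke at J1  (1-jn J1 has f-setter on 2)
#1 stroke at J2  (GY GY1: same side as bond 0)
#4 stroke at I2  (J2 needs exactly one f-in)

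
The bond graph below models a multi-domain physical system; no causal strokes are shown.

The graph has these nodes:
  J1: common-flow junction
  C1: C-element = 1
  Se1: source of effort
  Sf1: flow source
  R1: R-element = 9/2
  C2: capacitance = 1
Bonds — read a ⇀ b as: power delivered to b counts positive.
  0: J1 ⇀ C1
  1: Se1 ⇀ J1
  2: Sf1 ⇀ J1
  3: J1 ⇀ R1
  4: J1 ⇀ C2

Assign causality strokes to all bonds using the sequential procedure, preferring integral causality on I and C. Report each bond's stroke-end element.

bond 0 stroke→J1
bond 1 stroke→J1
bond 2 stroke→Sf1
bond 3 stroke→J1
bond 4 stroke→J1

β1 stroke→J1  (source Se1 imposes e)
β2 stroke→Sf1  (Sf1: flow source, stroke at near end)
β0 stroke→J1  (common-f at J1 fixed by 2)
β3 stroke→J1  (J1 flow already set via bond 2)
β4 stroke→J1  (common-f at J1 fixed by 2)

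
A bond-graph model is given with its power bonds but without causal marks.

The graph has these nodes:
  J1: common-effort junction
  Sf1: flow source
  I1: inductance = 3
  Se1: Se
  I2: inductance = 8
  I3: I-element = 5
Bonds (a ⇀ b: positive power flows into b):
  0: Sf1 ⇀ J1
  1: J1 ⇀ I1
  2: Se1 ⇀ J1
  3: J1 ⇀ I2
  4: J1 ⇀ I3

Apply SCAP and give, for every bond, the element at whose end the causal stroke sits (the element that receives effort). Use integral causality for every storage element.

bond 0 |Sf1  (Sf1: flow source, stroke at near end)
bond 2 |J1  (Se1: effort source, stroke at far end)
bond 1 |I1  (J1: bond 2 brought effort, rest push out)
bond 3 |I2  (common-e at J1 fixed by 2)
bond 4 |I3  (J1 effort already set via bond 2)

bond 0 →Sf1
bond 1 →I1
bond 2 →J1
bond 3 →I2
bond 4 →I3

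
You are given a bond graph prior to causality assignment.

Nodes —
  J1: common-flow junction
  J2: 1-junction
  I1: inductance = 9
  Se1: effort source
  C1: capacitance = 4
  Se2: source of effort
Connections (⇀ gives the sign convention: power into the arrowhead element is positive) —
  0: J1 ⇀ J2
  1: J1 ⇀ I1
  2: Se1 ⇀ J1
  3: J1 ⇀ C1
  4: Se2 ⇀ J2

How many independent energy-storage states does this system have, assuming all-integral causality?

bond 2 |J1  (Se1: effort source, stroke at far end)
bond 4 |J2  (Se2 (Se) sets effort on bond)
bond 0 |J1  (J2 needs exactly one f-in)
bond 1 |I1  (prefer integral on I1)
bond 3 |J1  (J1: bond 1 brought flow, rest push out)

2  (C1, I1 all integral)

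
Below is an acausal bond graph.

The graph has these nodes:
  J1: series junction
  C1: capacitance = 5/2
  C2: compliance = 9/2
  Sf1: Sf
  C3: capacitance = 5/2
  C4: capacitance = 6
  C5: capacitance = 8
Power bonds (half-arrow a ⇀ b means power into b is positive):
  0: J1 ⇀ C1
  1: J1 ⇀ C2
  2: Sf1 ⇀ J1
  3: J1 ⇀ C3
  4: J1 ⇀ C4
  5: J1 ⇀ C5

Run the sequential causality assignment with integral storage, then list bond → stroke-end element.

β0 |J1
β1 |J1
β2 |Sf1
β3 |J1
β4 |J1
β5 |J1

#2 stroke at Sf1  (source Sf1 imposes f)
#0 stroke at J1  (1-jn J1 has f-setter on 2)
#1 stroke at J1  (J1: bond 2 brought flow, rest push out)
#3 stroke at J1  (J1 flow already set via bond 2)
#4 stroke at J1  (1-jn J1 has f-setter on 2)
#5 stroke at J1  (J1 flow already set via bond 2)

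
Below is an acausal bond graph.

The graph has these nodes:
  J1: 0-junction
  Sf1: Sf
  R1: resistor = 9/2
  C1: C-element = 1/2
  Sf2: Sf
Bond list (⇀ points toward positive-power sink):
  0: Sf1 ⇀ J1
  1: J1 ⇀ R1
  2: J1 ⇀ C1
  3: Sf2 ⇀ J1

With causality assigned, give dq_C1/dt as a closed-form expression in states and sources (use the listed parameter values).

b0 |Sf1  (source Sf1 imposes f)
b3 |Sf2  (source Sf2 imposes f)
b2 |J1  (C1: C, integral causality)
b1 |R1  (0-jn J1 has e-setter on 2)

dq_C1/dt = F_Sf1 + F_Sf2 - 4*q_C1/9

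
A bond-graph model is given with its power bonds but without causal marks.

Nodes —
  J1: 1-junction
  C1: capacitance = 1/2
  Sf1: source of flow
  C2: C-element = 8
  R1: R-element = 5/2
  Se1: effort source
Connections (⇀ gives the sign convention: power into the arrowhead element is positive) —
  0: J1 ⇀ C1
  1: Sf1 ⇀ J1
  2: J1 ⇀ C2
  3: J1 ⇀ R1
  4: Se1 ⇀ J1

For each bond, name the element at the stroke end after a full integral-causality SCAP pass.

b0 →J1
b1 →Sf1
b2 →J1
b3 →J1
b4 →J1

β1 |Sf1  (source Sf1 imposes f)
β4 |J1  (Se1: effort source, stroke at far end)
β0 |J1  (J1 flow already set via bond 1)
β2 |J1  (J1 flow already set via bond 1)
β3 |J1  (J1 flow already set via bond 1)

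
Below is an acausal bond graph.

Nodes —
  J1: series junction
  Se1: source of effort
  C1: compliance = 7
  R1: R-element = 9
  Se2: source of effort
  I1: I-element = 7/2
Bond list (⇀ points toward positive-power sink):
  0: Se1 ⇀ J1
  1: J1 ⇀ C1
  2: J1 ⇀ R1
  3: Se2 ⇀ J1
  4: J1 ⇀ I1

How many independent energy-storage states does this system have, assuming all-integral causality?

2  (C1, I1 all integral)

bond 0 stroke→J1  (Se1 (Se) sets effort on bond)
bond 3 stroke→J1  (source Se2 imposes e)
bond 1 stroke→J1  (C1: C, integral causality)
bond 4 stroke→I1  (prefer integral on I1)
bond 2 stroke→J1  (common-f at J1 fixed by 4)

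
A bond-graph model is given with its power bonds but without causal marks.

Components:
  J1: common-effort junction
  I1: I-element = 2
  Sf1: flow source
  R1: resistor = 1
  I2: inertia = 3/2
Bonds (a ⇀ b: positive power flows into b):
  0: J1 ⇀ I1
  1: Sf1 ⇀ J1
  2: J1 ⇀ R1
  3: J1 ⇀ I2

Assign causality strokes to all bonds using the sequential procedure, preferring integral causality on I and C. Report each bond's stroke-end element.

#1 |Sf1  (source Sf1 imposes f)
#0 |I1  (I1 integral (f out))
#3 |I2  (I2 integral (f out))
#2 |J1  (J1: last free bond brings effort in)

β0 →I1
β1 →Sf1
β2 →J1
β3 →I2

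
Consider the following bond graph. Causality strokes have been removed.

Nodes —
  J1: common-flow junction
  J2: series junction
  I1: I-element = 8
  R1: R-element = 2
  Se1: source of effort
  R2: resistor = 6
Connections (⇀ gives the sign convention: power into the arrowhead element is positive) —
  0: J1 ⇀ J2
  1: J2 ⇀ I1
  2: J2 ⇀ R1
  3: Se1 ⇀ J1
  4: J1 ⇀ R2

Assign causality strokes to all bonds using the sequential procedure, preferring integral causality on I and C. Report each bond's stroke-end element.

#0 stroke at J2
#1 stroke at I1
#2 stroke at J2
#3 stroke at J1
#4 stroke at J1

b3 →J1  (Se1: effort source, stroke at far end)
b1 →I1  (prefer integral on I1)
b0 →J2  (1-jn J2 has f-setter on 1)
b2 →J2  (common-f at J2 fixed by 1)
b4 →J1  (common-f at J1 fixed by 0)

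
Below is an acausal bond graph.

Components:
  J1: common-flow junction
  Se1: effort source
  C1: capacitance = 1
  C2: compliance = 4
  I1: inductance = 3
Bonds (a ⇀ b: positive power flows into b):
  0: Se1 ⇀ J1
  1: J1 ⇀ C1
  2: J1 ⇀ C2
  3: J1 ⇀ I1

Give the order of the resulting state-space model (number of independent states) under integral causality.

bond 0 |J1  (Se1 fixes effort; stroke away)
bond 1 |J1  (prefer integral on C1)
bond 2 |J1  (C2 outputs effort q/C2)
bond 3 |I1  (J1: last free bond brings flow in)

3  (C1, C2, I1 all integral)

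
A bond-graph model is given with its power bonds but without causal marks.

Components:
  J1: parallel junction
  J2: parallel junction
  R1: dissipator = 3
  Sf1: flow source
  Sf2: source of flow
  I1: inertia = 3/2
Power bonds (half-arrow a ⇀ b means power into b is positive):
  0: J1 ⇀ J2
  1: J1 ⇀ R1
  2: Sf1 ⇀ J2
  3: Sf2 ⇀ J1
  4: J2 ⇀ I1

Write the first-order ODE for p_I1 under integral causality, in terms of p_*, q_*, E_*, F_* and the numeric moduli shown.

dp_I1/dt = 3*F_Sf1 + 3*F_Sf2 - 2*p_I1

β2 |Sf1  (Sf1 fixes flow; stroke at Sf1)
β3 |Sf2  (Sf2 (Sf) sets flow on bond)
β4 |I1  (prefer integral on I1)
β0 |J2  (J2 needs exactly one e-in)
β1 |J1  (J1: last free bond brings effort in)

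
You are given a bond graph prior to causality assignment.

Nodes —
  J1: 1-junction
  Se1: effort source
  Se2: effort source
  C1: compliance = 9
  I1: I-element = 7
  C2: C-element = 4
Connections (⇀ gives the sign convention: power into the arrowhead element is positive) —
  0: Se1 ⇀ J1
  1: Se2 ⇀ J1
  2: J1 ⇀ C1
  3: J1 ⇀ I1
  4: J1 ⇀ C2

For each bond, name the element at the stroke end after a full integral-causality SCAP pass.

b0 stroke→J1  (Se1 (Se) sets effort on bond)
b1 stroke→J1  (Se2 fixes effort; stroke away)
b2 stroke→J1  (C1 outputs effort q/C1)
b3 stroke→I1  (I1 integral (f out))
b4 stroke→J1  (1-jn J1 has f-setter on 3)

bond 0 →J1
bond 1 →J1
bond 2 →J1
bond 3 →I1
bond 4 →J1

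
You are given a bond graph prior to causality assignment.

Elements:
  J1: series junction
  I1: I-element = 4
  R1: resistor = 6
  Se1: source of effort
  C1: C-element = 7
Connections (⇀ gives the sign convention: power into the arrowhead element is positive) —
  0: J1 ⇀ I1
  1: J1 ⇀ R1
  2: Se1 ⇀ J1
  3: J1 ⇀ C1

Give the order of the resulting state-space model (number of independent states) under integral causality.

bond 2 stroke at J1  (Se1 (Se) sets effort on bond)
bond 0 stroke at I1  (I1 outputs flow p/I1)
bond 1 stroke at J1  (J1 flow already set via bond 0)
bond 3 stroke at J1  (common-f at J1 fixed by 0)

2  (C1, I1 all integral)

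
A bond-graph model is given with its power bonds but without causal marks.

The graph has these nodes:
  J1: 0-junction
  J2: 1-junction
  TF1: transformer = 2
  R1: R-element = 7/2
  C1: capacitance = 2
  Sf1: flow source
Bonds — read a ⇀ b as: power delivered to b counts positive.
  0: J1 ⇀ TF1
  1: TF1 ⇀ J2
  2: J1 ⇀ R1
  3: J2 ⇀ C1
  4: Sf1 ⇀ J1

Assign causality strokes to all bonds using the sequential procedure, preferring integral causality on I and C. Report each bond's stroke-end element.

bond 0 stroke at J1
bond 1 stroke at TF1
bond 2 stroke at R1
bond 3 stroke at J2
bond 4 stroke at Sf1

bond 4 →Sf1  (Sf1: flow source, stroke at near end)
bond 3 →J2  (prefer integral on C1)
bond 1 →TF1  (closing 1-jn rule on J2)
bond 0 →J1  (TF1 one-in-one-out from 1)
bond 2 →R1  (J1: bond 0 brought effort, rest push out)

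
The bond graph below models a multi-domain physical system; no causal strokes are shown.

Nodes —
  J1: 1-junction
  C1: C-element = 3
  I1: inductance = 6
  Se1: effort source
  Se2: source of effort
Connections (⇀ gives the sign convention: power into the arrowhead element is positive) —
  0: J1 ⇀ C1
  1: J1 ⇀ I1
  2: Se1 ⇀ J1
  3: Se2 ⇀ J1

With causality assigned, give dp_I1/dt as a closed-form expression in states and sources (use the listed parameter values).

b2 stroke at J1  (Se1: effort source, stroke at far end)
b3 stroke at J1  (source Se2 imposes e)
b0 stroke at J1  (prefer integral on C1)
b1 stroke at I1  (J1 needs exactly one f-in)

dp_I1/dt = E_Se1 + E_Se2 - q_C1/3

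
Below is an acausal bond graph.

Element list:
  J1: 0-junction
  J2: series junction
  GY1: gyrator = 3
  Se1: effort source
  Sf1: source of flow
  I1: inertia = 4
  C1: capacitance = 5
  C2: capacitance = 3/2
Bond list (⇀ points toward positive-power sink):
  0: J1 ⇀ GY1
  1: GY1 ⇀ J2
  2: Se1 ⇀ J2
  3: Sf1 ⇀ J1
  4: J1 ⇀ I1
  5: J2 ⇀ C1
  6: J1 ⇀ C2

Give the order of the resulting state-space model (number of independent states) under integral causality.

bond 2 |J2  (Se1 fixes effort; stroke away)
bond 3 |Sf1  (Sf1 fixes flow; stroke at Sf1)
bond 4 |I1  (I1 outputs flow p/I1)
bond 5 |J2  (C1 integral (e out))
bond 1 |GY1  (J2 needs exactly one f-in)
bond 0 |GY1  (through GY1, causality inverts; strokes same side of GY1)
bond 6 |J1  (J1: last free bond brings effort in)

3  (C1, C2, I1 all integral)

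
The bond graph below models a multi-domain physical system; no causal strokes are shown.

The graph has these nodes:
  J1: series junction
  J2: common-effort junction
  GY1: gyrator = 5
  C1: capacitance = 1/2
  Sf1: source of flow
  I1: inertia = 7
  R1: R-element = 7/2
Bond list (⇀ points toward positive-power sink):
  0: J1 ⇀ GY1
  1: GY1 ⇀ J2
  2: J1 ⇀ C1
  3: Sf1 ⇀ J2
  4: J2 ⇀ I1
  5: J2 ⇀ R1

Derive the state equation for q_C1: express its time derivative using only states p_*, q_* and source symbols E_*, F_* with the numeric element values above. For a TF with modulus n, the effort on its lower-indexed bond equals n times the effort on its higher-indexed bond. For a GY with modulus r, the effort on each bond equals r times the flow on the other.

dq_C1/dt = 7*F_Sf1/10 - p_I1/10 - 7*q_C1/25

bond 3 stroke→Sf1  (source Sf1 imposes f)
bond 2 stroke→J1  (C1 outputs effort q/C1)
bond 0 stroke→GY1  (J1 needs exactly one f-in)
bond 1 stroke→GY1  (GY GY1: same side as bond 0)
bond 4 stroke→I1  (prefer integral on I1)
bond 5 stroke→J2  (J2: last free bond brings effort in)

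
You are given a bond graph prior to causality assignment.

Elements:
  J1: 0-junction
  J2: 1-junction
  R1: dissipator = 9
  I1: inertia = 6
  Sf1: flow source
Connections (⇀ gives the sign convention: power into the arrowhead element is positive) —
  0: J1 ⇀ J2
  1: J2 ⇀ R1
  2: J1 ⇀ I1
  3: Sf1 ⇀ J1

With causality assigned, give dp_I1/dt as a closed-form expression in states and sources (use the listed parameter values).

dp_I1/dt = 9*F_Sf1 - 3*p_I1/2

#3 |Sf1  (Sf1 fixes flow; stroke at Sf1)
#2 |I1  (I1 integral (f out))
#0 |J1  (J1 needs exactly one e-in)
#1 |J2  (J2: bond 0 brought flow, rest push out)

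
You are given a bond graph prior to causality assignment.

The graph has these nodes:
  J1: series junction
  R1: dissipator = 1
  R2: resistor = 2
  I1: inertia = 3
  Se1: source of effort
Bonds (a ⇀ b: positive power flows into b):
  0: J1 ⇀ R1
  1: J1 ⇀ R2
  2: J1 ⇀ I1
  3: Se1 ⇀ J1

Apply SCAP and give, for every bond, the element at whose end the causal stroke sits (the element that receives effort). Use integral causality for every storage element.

β0 stroke→J1
β1 stroke→J1
β2 stroke→I1
β3 stroke→J1

#3 |J1  (Se1 (Se) sets effort on bond)
#2 |I1  (I1 outputs flow p/I1)
#0 |J1  (J1: bond 2 brought flow, rest push out)
#1 |J1  (J1: bond 2 brought flow, rest push out)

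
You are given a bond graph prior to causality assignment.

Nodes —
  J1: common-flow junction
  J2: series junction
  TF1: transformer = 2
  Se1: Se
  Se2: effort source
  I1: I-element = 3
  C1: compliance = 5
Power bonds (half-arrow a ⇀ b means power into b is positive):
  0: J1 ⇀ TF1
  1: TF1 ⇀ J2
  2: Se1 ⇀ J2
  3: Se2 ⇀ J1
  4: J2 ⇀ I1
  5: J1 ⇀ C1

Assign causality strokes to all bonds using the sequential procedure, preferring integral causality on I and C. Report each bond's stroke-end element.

bond 0 stroke→TF1
bond 1 stroke→J2
bond 2 stroke→J2
bond 3 stroke→J1
bond 4 stroke→I1
bond 5 stroke→J1

b2 stroke at J2  (Se1 fixes effort; stroke away)
b3 stroke at J1  (source Se2 imposes e)
b4 stroke at I1  (I1: I, integral causality)
b1 stroke at J2  (common-f at J2 fixed by 4)
b0 stroke at TF1  (TF1: transformer flips bond 1)
b5 stroke at J1  (1-jn J1 has f-setter on 0)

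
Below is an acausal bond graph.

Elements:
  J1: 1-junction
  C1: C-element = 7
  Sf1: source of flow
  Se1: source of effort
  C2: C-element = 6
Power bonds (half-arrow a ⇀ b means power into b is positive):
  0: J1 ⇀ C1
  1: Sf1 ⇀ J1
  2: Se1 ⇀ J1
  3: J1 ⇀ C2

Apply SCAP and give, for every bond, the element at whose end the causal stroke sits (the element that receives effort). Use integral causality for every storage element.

bond 1 →Sf1  (source Sf1 imposes f)
bond 2 →J1  (Se1 (Se) sets effort on bond)
bond 0 →J1  (J1: bond 1 brought flow, rest push out)
bond 3 →J1  (J1 flow already set via bond 1)

bond 0 →J1
bond 1 →Sf1
bond 2 →J1
bond 3 →J1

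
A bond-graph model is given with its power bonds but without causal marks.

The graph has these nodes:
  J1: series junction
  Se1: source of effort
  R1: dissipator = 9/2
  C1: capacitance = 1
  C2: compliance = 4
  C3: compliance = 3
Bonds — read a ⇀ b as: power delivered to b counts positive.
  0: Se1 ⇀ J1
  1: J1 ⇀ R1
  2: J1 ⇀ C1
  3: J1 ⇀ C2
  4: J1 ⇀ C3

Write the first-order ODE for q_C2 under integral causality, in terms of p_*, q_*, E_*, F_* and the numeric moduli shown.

dq_C2/dt = 2*E_Se1/9 - 2*q_C1/9 - q_C2/18 - 2*q_C3/27

β0 stroke→J1  (source Se1 imposes e)
β2 stroke→J1  (C1 integral (e out))
β3 stroke→J1  (C2 integral (e out))
β4 stroke→J1  (C3: C, integral causality)
β1 stroke→R1  (closing 1-jn rule on J1)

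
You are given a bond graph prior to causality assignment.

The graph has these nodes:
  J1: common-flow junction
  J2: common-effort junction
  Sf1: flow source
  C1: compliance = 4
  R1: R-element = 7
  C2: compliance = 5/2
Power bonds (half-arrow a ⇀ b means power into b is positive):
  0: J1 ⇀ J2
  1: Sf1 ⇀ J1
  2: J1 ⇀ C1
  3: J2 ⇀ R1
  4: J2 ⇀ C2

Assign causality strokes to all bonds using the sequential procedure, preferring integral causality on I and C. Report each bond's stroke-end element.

b1 stroke at Sf1  (Sf1 fixes flow; stroke at Sf1)
b0 stroke at J1  (common-f at J1 fixed by 1)
b2 stroke at J1  (1-jn J1 has f-setter on 1)
b4 stroke at J2  (C2: C, integral causality)
b3 stroke at R1  (common-e at J2 fixed by 4)

#0 →J1
#1 →Sf1
#2 →J1
#3 →R1
#4 →J2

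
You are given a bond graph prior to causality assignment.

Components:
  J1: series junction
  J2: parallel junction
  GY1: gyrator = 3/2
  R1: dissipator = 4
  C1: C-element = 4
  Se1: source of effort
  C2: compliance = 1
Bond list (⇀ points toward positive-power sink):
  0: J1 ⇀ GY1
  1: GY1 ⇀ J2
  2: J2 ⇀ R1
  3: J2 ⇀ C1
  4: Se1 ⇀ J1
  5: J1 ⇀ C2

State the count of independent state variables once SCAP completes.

bond 4 stroke→J1  (source Se1 imposes e)
bond 3 stroke→J2  (C1 integral (e out))
bond 1 stroke→GY1  (J2 effort already set via bond 3)
bond 2 stroke→R1  (0-jn J2 has e-setter on 3)
bond 0 stroke→GY1  (through GY1, causality inverts; strokes same side of GY1)
bond 5 stroke→J1  (common-f at J1 fixed by 0)

2  (C1, C2 all integral)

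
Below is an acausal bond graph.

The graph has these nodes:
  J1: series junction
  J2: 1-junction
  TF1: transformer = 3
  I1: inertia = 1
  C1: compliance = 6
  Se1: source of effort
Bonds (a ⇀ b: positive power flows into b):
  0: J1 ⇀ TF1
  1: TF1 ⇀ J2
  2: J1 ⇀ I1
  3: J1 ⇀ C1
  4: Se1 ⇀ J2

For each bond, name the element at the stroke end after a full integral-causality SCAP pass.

#4 stroke at J2  (Se1: effort source, stroke at far end)
#1 stroke at TF1  (J2 needs exactly one f-in)
#0 stroke at J1  (through TF1, causality passes straight; one stroke at TF1)
#2 stroke at I1  (I1 outputs flow p/I1)
#3 stroke at J1  (common-f at J1 fixed by 2)

bond 0 stroke→J1
bond 1 stroke→TF1
bond 2 stroke→I1
bond 3 stroke→J1
bond 4 stroke→J2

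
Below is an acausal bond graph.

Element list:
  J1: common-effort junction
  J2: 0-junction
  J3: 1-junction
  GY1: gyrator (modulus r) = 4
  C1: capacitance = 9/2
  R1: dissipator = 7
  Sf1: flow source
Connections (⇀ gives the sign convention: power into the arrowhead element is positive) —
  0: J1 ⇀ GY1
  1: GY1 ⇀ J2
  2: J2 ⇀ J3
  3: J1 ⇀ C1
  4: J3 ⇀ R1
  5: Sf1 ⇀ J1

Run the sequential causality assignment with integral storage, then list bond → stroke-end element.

β0 stroke at GY1
β1 stroke at GY1
β2 stroke at J2
β3 stroke at J1
β4 stroke at J3
β5 stroke at Sf1

bond 5 →Sf1  (source Sf1 imposes f)
bond 3 →J1  (prefer integral on C1)
bond 0 →GY1  (J1: bond 3 brought effort, rest push out)
bond 1 →GY1  (GY GY1: same side as bond 0)
bond 2 →J2  (J2 needs exactly one e-in)
bond 4 →J3  (J3: bond 2 brought flow, rest push out)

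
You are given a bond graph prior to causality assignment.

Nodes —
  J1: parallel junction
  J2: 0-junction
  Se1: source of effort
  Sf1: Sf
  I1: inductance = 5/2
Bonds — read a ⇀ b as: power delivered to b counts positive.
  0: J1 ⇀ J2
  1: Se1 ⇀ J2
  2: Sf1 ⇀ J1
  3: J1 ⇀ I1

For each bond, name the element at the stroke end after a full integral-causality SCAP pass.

b1 |J2  (Se1 fixes effort; stroke away)
b2 |Sf1  (Sf1 (Sf) sets flow on bond)
b0 |J1  (0-jn J2 has e-setter on 1)
b3 |I1  (common-e at J1 fixed by 0)

β0 →J1
β1 →J2
β2 →Sf1
β3 →I1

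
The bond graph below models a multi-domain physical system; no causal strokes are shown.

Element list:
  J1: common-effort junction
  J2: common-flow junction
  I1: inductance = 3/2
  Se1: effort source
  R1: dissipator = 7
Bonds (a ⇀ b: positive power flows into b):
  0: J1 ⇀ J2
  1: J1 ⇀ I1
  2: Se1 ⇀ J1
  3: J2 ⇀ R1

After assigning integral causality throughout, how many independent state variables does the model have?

bond 2 stroke→J1  (Se1 fixes effort; stroke away)
bond 0 stroke→J2  (0-jn J1 has e-setter on 2)
bond 1 stroke→I1  (J1: bond 2 brought effort, rest push out)
bond 3 stroke→R1  (only one flow-in slot at J2)

1  (I1 all integral)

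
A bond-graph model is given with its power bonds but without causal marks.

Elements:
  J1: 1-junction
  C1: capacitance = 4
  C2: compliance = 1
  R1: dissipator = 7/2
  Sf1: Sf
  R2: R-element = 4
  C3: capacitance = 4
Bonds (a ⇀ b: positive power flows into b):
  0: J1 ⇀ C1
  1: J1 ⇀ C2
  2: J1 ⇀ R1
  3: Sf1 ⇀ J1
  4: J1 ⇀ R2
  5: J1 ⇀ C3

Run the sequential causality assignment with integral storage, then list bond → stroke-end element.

#3 stroke at Sf1  (Sf1 fixes flow; stroke at Sf1)
#0 stroke at J1  (J1: bond 3 brought flow, rest push out)
#1 stroke at J1  (J1: bond 3 brought flow, rest push out)
#2 stroke at J1  (common-f at J1 fixed by 3)
#4 stroke at J1  (J1: bond 3 brought flow, rest push out)
#5 stroke at J1  (1-jn J1 has f-setter on 3)

#0 |J1
#1 |J1
#2 |J1
#3 |Sf1
#4 |J1
#5 |J1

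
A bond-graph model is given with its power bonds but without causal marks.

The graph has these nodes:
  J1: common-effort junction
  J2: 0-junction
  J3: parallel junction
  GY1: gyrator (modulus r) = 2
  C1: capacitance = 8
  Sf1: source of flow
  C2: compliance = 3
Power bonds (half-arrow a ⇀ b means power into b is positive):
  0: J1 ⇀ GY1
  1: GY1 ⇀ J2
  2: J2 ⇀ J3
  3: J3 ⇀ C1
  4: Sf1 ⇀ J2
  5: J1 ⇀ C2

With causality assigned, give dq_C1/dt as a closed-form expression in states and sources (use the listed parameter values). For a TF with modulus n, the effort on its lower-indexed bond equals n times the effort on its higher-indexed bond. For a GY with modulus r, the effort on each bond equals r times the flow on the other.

#4 stroke at Sf1  (Sf1 fixes flow; stroke at Sf1)
#3 stroke at J3  (prefer integral on C1)
#2 stroke at J2  (J3 effort already set via bond 3)
#1 stroke at GY1  (0-jn J2 has e-setter on 2)
#0 stroke at GY1  (GY1 both-in/both-out from 1)
#5 stroke at J1  (only one effort-in slot at J1)

dq_C1/dt = F_Sf1 + q_C2/6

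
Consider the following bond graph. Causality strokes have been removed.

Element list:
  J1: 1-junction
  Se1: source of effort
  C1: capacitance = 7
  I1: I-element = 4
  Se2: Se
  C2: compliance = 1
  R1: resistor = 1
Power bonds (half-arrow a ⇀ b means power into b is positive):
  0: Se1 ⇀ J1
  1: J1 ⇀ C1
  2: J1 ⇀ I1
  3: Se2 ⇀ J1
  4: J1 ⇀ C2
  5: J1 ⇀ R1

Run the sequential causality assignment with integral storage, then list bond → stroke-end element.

#0 stroke→J1
#1 stroke→J1
#2 stroke→I1
#3 stroke→J1
#4 stroke→J1
#5 stroke→J1

β0 →J1  (source Se1 imposes e)
β3 →J1  (Se2: effort source, stroke at far end)
β1 →J1  (C1 integral (e out))
β2 →I1  (I1 outputs flow p/I1)
β4 →J1  (1-jn J1 has f-setter on 2)
β5 →J1  (J1 flow already set via bond 2)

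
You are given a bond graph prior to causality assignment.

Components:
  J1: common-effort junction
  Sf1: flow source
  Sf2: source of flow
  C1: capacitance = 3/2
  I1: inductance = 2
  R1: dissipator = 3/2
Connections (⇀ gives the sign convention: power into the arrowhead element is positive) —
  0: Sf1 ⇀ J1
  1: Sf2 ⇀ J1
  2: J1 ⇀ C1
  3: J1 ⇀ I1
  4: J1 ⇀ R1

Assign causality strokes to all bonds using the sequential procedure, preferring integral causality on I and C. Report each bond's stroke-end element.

β0 stroke at Sf1  (Sf1 fixes flow; stroke at Sf1)
β1 stroke at Sf2  (Sf2 (Sf) sets flow on bond)
β2 stroke at J1  (prefer integral on C1)
β3 stroke at I1  (J1 effort already set via bond 2)
β4 stroke at R1  (0-jn J1 has e-setter on 2)

#0 stroke→Sf1
#1 stroke→Sf2
#2 stroke→J1
#3 stroke→I1
#4 stroke→R1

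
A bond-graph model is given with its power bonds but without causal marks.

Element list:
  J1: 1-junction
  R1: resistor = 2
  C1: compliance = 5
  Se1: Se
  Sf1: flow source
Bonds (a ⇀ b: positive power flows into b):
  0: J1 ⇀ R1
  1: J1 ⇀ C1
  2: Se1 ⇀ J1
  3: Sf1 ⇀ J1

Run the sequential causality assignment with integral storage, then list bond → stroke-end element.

b0 |J1
b1 |J1
b2 |J1
b3 |Sf1

#2 stroke→J1  (Se1 (Se) sets effort on bond)
#3 stroke→Sf1  (Sf1 (Sf) sets flow on bond)
#0 stroke→J1  (J1: bond 3 brought flow, rest push out)
#1 stroke→J1  (1-jn J1 has f-setter on 3)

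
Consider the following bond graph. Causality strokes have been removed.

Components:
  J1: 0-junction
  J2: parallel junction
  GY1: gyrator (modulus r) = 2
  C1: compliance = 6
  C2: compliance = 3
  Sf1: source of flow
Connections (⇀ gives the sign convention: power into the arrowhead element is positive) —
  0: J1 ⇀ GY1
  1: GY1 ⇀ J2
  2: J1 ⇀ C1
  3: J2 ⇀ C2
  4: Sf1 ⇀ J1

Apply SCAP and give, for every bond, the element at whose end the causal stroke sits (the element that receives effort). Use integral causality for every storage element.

#0 →GY1
#1 →GY1
#2 →J1
#3 →J2
#4 →Sf1

bond 4 stroke→Sf1  (source Sf1 imposes f)
bond 2 stroke→J1  (C1 integral (e out))
bond 0 stroke→GY1  (common-e at J1 fixed by 2)
bond 1 stroke→GY1  (GY GY1: same side as bond 0)
bond 3 stroke→J2  (only one effort-in slot at J2)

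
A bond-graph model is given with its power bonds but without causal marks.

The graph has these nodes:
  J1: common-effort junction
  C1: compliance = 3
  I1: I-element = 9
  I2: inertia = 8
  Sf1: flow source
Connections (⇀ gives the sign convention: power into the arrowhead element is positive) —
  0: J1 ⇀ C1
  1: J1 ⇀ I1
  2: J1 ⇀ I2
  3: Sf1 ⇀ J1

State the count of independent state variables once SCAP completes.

#3 stroke→Sf1  (Sf1 (Sf) sets flow on bond)
#0 stroke→J1  (C1 outputs effort q/C1)
#1 stroke→I1  (common-e at J1 fixed by 0)
#2 stroke→I2  (J1 effort already set via bond 0)

3  (C1, I1, I2 all integral)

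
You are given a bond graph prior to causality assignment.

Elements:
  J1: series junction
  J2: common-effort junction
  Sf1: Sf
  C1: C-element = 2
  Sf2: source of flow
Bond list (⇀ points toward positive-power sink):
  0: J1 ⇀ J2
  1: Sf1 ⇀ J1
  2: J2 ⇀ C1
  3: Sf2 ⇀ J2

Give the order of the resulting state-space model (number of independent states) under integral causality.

β1 |Sf1  (source Sf1 imposes f)
β3 |Sf2  (Sf2: flow source, stroke at near end)
β0 |J1  (common-f at J1 fixed by 1)
β2 |J2  (J2: last free bond brings effort in)

1  (C1 all integral)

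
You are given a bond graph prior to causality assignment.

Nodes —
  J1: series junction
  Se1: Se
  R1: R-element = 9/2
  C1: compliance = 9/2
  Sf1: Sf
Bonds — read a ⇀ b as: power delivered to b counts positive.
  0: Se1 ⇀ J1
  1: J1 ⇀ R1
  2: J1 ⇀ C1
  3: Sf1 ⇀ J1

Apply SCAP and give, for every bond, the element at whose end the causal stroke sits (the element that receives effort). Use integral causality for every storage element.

bond 0 stroke at J1  (source Se1 imposes e)
bond 3 stroke at Sf1  (Sf1 fixes flow; stroke at Sf1)
bond 1 stroke at J1  (J1 flow already set via bond 3)
bond 2 stroke at J1  (J1 flow already set via bond 3)

b0 →J1
b1 →J1
b2 →J1
b3 →Sf1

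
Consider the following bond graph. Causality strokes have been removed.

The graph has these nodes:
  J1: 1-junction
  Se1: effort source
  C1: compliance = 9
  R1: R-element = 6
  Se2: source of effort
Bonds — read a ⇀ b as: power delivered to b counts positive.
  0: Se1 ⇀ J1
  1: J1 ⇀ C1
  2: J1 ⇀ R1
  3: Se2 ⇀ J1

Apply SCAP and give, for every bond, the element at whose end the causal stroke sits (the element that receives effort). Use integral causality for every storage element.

#0 stroke at J1
#1 stroke at J1
#2 stroke at R1
#3 stroke at J1

β0 →J1  (source Se1 imposes e)
β3 →J1  (Se2: effort source, stroke at far end)
β1 →J1  (C1 integral (e out))
β2 →R1  (J1: last free bond brings flow in)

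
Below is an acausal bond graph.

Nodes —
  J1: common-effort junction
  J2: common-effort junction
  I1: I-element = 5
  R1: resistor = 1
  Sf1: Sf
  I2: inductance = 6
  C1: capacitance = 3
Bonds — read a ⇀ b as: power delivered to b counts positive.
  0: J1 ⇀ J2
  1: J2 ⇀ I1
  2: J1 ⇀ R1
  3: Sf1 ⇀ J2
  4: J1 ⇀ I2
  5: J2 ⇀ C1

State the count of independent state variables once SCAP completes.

#3 →Sf1  (Sf1 fixes flow; stroke at Sf1)
#1 →I1  (I1: I, integral causality)
#4 →I2  (I2: I, integral causality)
#5 →J2  (C1 outputs effort q/C1)
#0 →J1  (common-e at J2 fixed by 5)
#2 →R1  (0-jn J1 has e-setter on 0)

3  (C1, I1, I2 all integral)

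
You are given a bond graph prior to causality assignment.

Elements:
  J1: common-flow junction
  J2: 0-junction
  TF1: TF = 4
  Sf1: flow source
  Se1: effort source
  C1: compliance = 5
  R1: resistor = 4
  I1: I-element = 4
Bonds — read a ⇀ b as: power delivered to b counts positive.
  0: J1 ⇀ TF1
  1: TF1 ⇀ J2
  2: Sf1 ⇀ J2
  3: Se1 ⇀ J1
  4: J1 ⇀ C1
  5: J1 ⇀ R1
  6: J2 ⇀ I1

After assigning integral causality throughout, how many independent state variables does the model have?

#2 |Sf1  (source Sf1 imposes f)
#3 |J1  (source Se1 imposes e)
#4 |J1  (prefer integral on C1)
#6 |I1  (I1: I, integral causality)
#1 |J2  (closing 0-jn rule on J2)
#0 |TF1  (through TF1, causality passes straight; one stroke at TF1)
#5 |J1  (J1: bond 0 brought flow, rest push out)

2  (C1, I1 all integral)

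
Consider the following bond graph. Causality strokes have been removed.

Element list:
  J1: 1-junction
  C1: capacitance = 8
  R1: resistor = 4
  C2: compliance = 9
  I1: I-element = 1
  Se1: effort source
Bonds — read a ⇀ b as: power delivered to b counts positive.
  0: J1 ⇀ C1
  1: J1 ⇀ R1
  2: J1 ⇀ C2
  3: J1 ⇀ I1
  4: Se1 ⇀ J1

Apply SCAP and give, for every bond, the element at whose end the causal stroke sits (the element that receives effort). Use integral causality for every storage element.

b4 stroke at J1  (Se1: effort source, stroke at far end)
b0 stroke at J1  (C1 integral (e out))
b2 stroke at J1  (prefer integral on C2)
b3 stroke at I1  (prefer integral on I1)
b1 stroke at J1  (J1 flow already set via bond 3)

#0 →J1
#1 →J1
#2 →J1
#3 →I1
#4 →J1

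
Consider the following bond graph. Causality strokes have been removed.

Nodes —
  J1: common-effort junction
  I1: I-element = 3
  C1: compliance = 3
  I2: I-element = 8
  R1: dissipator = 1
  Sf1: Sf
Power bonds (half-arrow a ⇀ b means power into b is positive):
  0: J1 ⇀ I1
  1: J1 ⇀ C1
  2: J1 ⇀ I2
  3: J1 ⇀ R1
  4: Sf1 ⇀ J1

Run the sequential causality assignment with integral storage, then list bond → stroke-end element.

b0 |I1
b1 |J1
b2 |I2
b3 |R1
b4 |Sf1

#4 stroke at Sf1  (Sf1: flow source, stroke at near end)
#0 stroke at I1  (I1: I, integral causality)
#1 stroke at J1  (prefer integral on C1)
#2 stroke at I2  (0-jn J1 has e-setter on 1)
#3 stroke at R1  (J1 effort already set via bond 1)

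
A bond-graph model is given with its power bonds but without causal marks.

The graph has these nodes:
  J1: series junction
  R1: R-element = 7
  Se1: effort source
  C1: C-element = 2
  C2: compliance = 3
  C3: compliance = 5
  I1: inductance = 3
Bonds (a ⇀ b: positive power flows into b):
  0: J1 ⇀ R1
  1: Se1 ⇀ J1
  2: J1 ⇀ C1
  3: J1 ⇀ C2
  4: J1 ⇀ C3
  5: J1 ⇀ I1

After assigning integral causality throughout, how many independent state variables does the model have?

4  (C1, C2, C3, I1 all integral)

β1 stroke at J1  (Se1: effort source, stroke at far end)
β2 stroke at J1  (C1: C, integral causality)
β3 stroke at J1  (prefer integral on C2)
β4 stroke at J1  (C3 outputs effort q/C3)
β5 stroke at I1  (prefer integral on I1)
β0 stroke at J1  (J1: bond 5 brought flow, rest push out)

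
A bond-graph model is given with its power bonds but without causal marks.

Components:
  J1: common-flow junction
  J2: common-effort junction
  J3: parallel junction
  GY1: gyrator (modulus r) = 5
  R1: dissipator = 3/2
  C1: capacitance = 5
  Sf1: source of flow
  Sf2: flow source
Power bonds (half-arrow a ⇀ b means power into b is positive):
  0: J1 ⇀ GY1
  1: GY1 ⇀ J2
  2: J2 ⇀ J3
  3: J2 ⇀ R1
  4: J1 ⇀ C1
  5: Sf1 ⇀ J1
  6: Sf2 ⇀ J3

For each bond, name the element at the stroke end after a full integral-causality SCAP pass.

β0 →J1
β1 →J2
β2 →J3
β3 →R1
β4 →J1
β5 →Sf1
β6 →Sf2

β5 |Sf1  (Sf1 fixes flow; stroke at Sf1)
β6 |Sf2  (Sf2 fixes flow; stroke at Sf2)
β0 |J1  (1-jn J1 has f-setter on 5)
β4 |J1  (J1 flow already set via bond 5)
β2 |J3  (J3 needs exactly one e-in)
β1 |J2  (GY1: gyrator matches bond 0)
β3 |R1  (common-e at J2 fixed by 1)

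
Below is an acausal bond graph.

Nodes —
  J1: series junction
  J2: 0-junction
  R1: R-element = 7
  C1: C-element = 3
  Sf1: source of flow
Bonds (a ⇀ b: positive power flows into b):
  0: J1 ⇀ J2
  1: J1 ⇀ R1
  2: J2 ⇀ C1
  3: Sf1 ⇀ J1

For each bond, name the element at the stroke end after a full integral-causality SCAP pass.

b0 stroke→J1
b1 stroke→J1
b2 stroke→J2
b3 stroke→Sf1

β3 |Sf1  (source Sf1 imposes f)
β0 |J1  (1-jn J1 has f-setter on 3)
β1 |J1  (J1 flow already set via bond 3)
β2 |J2  (J2 needs exactly one e-in)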